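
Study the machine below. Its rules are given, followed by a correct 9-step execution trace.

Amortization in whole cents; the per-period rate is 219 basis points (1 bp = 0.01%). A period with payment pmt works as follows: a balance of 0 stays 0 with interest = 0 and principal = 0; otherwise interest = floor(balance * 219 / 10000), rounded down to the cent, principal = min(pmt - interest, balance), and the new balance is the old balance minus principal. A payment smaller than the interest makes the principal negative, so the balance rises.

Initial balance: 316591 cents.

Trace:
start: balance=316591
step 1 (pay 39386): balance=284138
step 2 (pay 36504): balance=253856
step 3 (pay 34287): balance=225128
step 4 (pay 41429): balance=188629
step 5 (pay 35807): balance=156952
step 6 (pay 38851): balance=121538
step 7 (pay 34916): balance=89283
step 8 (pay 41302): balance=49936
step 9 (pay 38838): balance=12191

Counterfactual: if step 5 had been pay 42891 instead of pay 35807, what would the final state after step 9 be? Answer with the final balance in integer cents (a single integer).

(re-executing from step 5 with the substitution; state before step 5: balance=188629)
step 5 (pay 42891): balance=149868
step 6 (pay 38851): balance=114299
step 7 (pay 34916): balance=81886
step 8 (pay 41302): balance=42377
step 9 (pay 38838): balance=4467

4467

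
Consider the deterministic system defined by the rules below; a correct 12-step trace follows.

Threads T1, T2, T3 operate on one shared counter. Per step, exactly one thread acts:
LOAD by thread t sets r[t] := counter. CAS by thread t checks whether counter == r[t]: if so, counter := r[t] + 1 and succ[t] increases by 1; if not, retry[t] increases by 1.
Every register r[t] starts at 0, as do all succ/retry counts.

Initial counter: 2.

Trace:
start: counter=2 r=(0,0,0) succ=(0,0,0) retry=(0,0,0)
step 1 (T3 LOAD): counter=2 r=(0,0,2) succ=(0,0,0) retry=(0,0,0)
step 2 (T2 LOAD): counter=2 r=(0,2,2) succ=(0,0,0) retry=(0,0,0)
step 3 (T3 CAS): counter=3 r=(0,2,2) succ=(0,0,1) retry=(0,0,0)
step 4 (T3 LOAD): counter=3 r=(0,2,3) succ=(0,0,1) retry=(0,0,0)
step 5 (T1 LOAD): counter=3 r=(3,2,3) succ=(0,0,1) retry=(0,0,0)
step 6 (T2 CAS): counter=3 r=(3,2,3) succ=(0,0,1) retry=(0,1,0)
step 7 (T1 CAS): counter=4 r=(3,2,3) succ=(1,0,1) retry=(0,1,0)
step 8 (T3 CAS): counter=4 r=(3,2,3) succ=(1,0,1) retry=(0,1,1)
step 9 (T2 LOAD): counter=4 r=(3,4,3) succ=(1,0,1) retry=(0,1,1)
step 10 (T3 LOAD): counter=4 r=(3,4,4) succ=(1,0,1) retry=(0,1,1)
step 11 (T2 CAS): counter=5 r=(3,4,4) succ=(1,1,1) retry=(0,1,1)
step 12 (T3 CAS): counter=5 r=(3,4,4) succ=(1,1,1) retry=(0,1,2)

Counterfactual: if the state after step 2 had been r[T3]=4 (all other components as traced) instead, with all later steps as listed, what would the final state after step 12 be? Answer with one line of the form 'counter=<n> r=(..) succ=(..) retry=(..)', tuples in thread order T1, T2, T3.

counter=4 r=(2,3,3) succ=(0,2,0) retry=(1,0,3)

state after step 2 := counter=2 r=(0,2,4) succ=(0,0,0) retry=(0,0,0)
step 3 (T3 CAS): counter=2 r=(0,2,4) succ=(0,0,0) retry=(0,0,1)
step 4 (T3 LOAD): counter=2 r=(0,2,2) succ=(0,0,0) retry=(0,0,1)
step 5 (T1 LOAD): counter=2 r=(2,2,2) succ=(0,0,0) retry=(0,0,1)
step 6 (T2 CAS): counter=3 r=(2,2,2) succ=(0,1,0) retry=(0,0,1)
step 7 (T1 CAS): counter=3 r=(2,2,2) succ=(0,1,0) retry=(1,0,1)
step 8 (T3 CAS): counter=3 r=(2,2,2) succ=(0,1,0) retry=(1,0,2)
step 9 (T2 LOAD): counter=3 r=(2,3,2) succ=(0,1,0) retry=(1,0,2)
step 10 (T3 LOAD): counter=3 r=(2,3,3) succ=(0,1,0) retry=(1,0,2)
step 11 (T2 CAS): counter=4 r=(2,3,3) succ=(0,2,0) retry=(1,0,2)
step 12 (T3 CAS): counter=4 r=(2,3,3) succ=(0,2,0) retry=(1,0,3)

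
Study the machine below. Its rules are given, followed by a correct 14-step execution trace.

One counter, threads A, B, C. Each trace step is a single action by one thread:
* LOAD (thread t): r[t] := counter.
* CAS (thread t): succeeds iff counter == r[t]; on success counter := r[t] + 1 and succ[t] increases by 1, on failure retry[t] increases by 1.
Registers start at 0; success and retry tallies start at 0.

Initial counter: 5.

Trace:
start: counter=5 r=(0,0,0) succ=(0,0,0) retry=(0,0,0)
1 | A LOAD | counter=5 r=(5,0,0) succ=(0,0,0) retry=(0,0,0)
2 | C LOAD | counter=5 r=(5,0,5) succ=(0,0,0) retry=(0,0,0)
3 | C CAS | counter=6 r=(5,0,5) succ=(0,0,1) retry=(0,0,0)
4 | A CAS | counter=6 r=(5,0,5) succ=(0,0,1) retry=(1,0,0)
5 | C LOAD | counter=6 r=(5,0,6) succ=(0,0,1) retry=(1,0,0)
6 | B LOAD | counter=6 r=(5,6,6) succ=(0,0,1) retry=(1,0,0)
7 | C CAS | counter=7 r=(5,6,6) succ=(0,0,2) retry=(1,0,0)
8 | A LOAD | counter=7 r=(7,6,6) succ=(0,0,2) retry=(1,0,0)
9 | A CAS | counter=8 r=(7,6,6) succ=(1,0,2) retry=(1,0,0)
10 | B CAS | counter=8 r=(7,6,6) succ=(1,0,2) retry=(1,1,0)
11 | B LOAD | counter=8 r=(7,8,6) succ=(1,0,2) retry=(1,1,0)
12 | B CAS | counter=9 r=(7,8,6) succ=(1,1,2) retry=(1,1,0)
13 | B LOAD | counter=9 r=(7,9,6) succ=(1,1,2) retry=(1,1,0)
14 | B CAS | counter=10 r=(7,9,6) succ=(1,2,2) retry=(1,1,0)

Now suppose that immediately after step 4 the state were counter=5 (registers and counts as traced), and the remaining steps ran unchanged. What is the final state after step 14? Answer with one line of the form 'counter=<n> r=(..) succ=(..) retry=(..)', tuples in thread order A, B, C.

counter=9 r=(6,8,5) succ=(1,2,2) retry=(1,1,0)

state after step 4 := counter=5 r=(5,0,5) succ=(0,0,1) retry=(1,0,0)
5 | C LOAD | counter=5 r=(5,0,5) succ=(0,0,1) retry=(1,0,0)
6 | B LOAD | counter=5 r=(5,5,5) succ=(0,0,1) retry=(1,0,0)
7 | C CAS | counter=6 r=(5,5,5) succ=(0,0,2) retry=(1,0,0)
8 | A LOAD | counter=6 r=(6,5,5) succ=(0,0,2) retry=(1,0,0)
9 | A CAS | counter=7 r=(6,5,5) succ=(1,0,2) retry=(1,0,0)
10 | B CAS | counter=7 r=(6,5,5) succ=(1,0,2) retry=(1,1,0)
11 | B LOAD | counter=7 r=(6,7,5) succ=(1,0,2) retry=(1,1,0)
12 | B CAS | counter=8 r=(6,7,5) succ=(1,1,2) retry=(1,1,0)
13 | B LOAD | counter=8 r=(6,8,5) succ=(1,1,2) retry=(1,1,0)
14 | B CAS | counter=9 r=(6,8,5) succ=(1,2,2) retry=(1,1,0)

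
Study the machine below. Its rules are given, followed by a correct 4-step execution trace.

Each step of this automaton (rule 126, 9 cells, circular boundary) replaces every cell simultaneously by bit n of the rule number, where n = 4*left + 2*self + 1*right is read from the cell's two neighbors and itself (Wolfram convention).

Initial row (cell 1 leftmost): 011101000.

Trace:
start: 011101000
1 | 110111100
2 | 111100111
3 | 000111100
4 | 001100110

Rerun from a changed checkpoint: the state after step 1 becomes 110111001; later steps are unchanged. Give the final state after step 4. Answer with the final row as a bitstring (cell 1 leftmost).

state after step 1 := 110111001
2 | 011101111
3 | 110111001
4 | 011101111

011101111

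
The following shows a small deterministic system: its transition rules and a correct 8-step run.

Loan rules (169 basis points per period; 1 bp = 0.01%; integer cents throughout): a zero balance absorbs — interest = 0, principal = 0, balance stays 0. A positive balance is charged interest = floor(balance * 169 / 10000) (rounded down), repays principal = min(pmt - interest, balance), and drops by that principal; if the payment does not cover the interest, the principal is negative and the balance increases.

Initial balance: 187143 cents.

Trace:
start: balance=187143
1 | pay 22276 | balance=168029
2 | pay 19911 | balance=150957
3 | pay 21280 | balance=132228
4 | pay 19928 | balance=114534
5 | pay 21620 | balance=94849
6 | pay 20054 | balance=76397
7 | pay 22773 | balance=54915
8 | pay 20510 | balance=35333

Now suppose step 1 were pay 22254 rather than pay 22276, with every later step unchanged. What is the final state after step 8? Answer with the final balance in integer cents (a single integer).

(re-executing from step 1 with the substitution; state before step 1: balance=187143)
1 | pay 22254 | balance=168051
2 | pay 19911 | balance=150980
3 | pay 21280 | balance=132251
4 | pay 19928 | balance=114558
5 | pay 21620 | balance=94874
6 | pay 20054 | balance=76423
7 | pay 22773 | balance=54941
8 | pay 20510 | balance=35359

35359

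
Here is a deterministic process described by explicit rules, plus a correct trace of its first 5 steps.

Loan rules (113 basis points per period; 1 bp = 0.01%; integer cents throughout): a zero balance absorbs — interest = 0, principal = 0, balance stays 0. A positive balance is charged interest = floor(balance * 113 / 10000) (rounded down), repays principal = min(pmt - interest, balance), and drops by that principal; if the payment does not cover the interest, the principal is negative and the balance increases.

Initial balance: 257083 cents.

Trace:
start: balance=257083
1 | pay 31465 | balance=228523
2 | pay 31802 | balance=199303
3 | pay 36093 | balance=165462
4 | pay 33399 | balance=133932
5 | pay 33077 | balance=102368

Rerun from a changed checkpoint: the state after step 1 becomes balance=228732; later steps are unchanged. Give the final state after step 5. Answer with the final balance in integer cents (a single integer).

102586

state after step 1 := balance=228732
2 | pay 31802 | balance=199514
3 | pay 36093 | balance=165675
4 | pay 33399 | balance=134148
5 | pay 33077 | balance=102586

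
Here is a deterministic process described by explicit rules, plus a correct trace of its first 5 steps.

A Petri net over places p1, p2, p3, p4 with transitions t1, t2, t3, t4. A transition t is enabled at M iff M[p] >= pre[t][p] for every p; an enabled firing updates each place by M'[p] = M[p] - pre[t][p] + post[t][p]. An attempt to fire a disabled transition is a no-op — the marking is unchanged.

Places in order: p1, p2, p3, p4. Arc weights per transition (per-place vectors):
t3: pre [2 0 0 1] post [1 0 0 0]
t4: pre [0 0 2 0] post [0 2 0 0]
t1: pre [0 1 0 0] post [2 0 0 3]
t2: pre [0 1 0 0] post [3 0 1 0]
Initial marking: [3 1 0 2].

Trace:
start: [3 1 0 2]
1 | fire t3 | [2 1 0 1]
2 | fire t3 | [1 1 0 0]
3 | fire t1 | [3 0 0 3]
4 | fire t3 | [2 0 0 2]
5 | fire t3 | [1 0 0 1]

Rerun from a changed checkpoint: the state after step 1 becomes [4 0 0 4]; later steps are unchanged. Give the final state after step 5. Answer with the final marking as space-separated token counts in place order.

state after step 1 := [4 0 0 4]
2 | fire t3 | [3 0 0 3]
3 | fire t1 | [3 0 0 3]
4 | fire t3 | [2 0 0 2]
5 | fire t3 | [1 0 0 1]

1 0 0 1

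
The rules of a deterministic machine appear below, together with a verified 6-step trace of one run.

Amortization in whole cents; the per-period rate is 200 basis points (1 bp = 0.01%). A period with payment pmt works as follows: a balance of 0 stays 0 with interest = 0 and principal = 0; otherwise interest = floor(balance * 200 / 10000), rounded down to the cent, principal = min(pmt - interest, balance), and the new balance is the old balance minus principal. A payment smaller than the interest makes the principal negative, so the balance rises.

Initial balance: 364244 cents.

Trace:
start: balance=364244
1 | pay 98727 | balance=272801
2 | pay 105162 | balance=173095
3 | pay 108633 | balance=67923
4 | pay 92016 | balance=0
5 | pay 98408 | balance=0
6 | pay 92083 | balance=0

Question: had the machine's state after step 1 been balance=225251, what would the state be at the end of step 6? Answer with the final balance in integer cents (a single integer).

0

state after step 1 := balance=225251
2 | pay 105162 | balance=124594
3 | pay 108633 | balance=18452
4 | pay 92016 | balance=0
5 | pay 98408 | balance=0
6 | pay 92083 | balance=0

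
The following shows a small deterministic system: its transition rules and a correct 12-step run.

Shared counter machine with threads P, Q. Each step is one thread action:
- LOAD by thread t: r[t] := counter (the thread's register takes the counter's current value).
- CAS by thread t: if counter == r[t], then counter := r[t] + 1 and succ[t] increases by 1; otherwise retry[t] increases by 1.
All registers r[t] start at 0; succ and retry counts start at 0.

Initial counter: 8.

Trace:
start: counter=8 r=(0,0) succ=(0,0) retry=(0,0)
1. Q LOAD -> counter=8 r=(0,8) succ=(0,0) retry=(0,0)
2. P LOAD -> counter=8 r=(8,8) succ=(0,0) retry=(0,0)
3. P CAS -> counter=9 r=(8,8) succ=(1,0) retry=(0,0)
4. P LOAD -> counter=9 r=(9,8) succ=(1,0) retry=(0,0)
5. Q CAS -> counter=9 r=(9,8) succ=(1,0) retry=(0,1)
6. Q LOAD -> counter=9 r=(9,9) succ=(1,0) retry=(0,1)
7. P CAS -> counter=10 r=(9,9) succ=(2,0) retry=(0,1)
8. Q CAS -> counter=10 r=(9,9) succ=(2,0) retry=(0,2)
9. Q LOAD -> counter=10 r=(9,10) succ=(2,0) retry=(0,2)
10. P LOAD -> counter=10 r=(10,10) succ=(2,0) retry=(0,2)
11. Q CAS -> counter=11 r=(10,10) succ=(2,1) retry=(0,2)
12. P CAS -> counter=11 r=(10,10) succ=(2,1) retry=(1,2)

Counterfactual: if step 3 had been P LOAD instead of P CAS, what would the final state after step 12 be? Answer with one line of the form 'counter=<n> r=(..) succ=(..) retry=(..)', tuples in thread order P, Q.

(re-executing from step 3 with the substitution; state before step 3: counter=8 r=(8,8) succ=(0,0) retry=(0,0))
3. P LOAD -> counter=8 r=(8,8) succ=(0,0) retry=(0,0)
4. P LOAD -> counter=8 r=(8,8) succ=(0,0) retry=(0,0)
5. Q CAS -> counter=9 r=(8,8) succ=(0,1) retry=(0,0)
6. Q LOAD -> counter=9 r=(8,9) succ=(0,1) retry=(0,0)
7. P CAS -> counter=9 r=(8,9) succ=(0,1) retry=(1,0)
8. Q CAS -> counter=10 r=(8,9) succ=(0,2) retry=(1,0)
9. Q LOAD -> counter=10 r=(8,10) succ=(0,2) retry=(1,0)
10. P LOAD -> counter=10 r=(10,10) succ=(0,2) retry=(1,0)
11. Q CAS -> counter=11 r=(10,10) succ=(0,3) retry=(1,0)
12. P CAS -> counter=11 r=(10,10) succ=(0,3) retry=(2,0)

counter=11 r=(10,10) succ=(0,3) retry=(2,0)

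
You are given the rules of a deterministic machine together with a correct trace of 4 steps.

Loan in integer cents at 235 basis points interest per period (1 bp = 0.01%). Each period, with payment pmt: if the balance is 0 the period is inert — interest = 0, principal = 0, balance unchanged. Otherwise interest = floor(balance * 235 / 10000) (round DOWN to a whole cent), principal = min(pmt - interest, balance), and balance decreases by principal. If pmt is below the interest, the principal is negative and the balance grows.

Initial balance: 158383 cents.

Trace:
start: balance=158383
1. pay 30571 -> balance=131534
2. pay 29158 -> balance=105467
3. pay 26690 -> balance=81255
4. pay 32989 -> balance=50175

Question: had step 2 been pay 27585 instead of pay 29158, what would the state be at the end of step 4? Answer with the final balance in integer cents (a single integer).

51823

(re-executing from step 2 with the substitution; state before step 2: balance=131534)
2. pay 27585 -> balance=107040
3. pay 26690 -> balance=82865
4. pay 32989 -> balance=51823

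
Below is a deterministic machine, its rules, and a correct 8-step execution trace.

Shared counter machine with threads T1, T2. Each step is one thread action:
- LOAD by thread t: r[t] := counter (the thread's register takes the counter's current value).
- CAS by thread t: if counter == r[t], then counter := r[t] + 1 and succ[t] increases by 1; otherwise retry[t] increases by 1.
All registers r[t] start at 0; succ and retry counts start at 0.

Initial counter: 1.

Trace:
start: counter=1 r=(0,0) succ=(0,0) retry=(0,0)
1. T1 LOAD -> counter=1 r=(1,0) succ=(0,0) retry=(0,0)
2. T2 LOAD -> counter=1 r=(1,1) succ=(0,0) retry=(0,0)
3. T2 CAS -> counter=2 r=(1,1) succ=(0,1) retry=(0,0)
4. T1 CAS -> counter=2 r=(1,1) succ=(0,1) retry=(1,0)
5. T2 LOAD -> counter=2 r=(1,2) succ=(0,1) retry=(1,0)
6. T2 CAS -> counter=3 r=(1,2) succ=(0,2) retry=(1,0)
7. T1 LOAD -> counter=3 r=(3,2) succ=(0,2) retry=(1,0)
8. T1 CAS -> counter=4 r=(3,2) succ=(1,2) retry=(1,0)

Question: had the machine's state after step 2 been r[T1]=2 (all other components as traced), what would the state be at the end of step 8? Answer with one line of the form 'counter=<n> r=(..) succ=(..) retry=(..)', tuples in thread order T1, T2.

counter=5 r=(4,3) succ=(2,2) retry=(0,0)

state after step 2 := counter=1 r=(2,1) succ=(0,0) retry=(0,0)
3. T2 CAS -> counter=2 r=(2,1) succ=(0,1) retry=(0,0)
4. T1 CAS -> counter=3 r=(2,1) succ=(1,1) retry=(0,0)
5. T2 LOAD -> counter=3 r=(2,3) succ=(1,1) retry=(0,0)
6. T2 CAS -> counter=4 r=(2,3) succ=(1,2) retry=(0,0)
7. T1 LOAD -> counter=4 r=(4,3) succ=(1,2) retry=(0,0)
8. T1 CAS -> counter=5 r=(4,3) succ=(2,2) retry=(0,0)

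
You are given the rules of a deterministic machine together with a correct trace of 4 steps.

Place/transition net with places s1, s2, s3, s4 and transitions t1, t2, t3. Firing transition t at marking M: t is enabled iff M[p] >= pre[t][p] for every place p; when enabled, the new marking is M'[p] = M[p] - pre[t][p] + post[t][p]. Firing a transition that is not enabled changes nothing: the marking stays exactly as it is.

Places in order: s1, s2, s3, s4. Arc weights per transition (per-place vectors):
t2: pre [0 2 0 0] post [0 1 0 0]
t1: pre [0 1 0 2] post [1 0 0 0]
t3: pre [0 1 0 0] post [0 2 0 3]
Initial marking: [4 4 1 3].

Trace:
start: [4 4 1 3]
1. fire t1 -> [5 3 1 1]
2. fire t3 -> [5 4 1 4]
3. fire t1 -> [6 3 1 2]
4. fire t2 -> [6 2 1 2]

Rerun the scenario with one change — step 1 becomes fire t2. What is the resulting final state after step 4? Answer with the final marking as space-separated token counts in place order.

5 2 1 4

(re-executing from step 1 with the substitution; state before step 1: [4 4 1 3])
1. fire t2 -> [4 3 1 3]
2. fire t3 -> [4 4 1 6]
3. fire t1 -> [5 3 1 4]
4. fire t2 -> [5 2 1 4]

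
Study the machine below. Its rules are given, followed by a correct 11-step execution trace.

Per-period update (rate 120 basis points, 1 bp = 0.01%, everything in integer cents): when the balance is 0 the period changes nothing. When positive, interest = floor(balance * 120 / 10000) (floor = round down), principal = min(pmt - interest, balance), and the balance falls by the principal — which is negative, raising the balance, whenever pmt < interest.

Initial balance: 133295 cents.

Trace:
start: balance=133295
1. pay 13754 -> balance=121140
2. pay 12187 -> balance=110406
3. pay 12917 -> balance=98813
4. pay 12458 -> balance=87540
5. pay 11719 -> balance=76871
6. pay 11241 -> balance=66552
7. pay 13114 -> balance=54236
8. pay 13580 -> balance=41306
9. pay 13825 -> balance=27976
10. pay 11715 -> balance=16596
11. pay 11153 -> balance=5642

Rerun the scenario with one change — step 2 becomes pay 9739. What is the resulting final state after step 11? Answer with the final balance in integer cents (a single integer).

8369

(re-executing from step 2 with the substitution; state before step 2: balance=121140)
2. pay 9739 -> balance=112854
3. pay 12917 -> balance=101291
4. pay 12458 -> balance=90048
5. pay 11719 -> balance=79409
6. pay 11241 -> balance=69120
7. pay 13114 -> balance=56835
8. pay 13580 -> balance=43937
9. pay 13825 -> balance=30639
10. pay 11715 -> balance=19291
11. pay 11153 -> balance=8369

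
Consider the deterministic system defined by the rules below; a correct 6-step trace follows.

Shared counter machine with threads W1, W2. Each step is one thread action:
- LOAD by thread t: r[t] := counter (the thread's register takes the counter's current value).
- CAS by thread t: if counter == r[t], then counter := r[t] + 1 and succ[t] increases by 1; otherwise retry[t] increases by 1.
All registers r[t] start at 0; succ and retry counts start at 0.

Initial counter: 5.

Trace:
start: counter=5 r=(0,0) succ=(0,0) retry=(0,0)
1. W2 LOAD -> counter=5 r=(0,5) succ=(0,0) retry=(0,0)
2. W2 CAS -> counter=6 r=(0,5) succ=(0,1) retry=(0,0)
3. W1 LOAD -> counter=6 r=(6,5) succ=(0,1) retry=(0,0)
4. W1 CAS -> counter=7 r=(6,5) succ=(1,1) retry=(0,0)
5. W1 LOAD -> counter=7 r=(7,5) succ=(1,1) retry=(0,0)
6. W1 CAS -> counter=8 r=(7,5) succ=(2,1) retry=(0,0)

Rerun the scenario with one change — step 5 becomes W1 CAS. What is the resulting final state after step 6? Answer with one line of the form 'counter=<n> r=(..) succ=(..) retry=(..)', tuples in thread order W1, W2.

counter=7 r=(6,5) succ=(1,1) retry=(2,0)

(re-executing from step 5 with the substitution; state before step 5: counter=7 r=(6,5) succ=(1,1) retry=(0,0))
5. W1 CAS -> counter=7 r=(6,5) succ=(1,1) retry=(1,0)
6. W1 CAS -> counter=7 r=(6,5) succ=(1,1) retry=(2,0)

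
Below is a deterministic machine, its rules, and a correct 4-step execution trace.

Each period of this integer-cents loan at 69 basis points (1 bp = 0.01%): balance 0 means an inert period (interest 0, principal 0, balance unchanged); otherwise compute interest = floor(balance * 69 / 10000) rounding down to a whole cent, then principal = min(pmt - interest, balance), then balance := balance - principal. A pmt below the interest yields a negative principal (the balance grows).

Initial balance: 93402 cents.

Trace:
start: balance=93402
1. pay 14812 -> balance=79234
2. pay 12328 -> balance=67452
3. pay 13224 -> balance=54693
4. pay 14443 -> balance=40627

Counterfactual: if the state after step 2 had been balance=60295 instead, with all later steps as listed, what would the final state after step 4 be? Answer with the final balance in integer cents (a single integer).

33371

state after step 2 := balance=60295
3. pay 13224 -> balance=47487
4. pay 14443 -> balance=33371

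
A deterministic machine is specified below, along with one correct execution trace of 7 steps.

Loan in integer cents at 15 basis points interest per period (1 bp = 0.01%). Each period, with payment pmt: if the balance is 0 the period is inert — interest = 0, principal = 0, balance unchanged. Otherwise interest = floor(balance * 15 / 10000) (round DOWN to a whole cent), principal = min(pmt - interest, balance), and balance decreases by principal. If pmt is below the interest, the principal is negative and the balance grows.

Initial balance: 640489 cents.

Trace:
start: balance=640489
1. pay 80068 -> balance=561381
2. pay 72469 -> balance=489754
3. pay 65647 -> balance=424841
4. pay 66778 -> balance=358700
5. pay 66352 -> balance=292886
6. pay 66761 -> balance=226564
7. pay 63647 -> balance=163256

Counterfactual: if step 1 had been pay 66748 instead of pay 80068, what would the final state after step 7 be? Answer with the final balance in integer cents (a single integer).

176696

(re-executing from step 1 with the substitution; state before step 1: balance=640489)
1. pay 66748 -> balance=574701
2. pay 72469 -> balance=503094
3. pay 65647 -> balance=438201
4. pay 66778 -> balance=372080
5. pay 66352 -> balance=306286
6. pay 66761 -> balance=239984
7. pay 63647 -> balance=176696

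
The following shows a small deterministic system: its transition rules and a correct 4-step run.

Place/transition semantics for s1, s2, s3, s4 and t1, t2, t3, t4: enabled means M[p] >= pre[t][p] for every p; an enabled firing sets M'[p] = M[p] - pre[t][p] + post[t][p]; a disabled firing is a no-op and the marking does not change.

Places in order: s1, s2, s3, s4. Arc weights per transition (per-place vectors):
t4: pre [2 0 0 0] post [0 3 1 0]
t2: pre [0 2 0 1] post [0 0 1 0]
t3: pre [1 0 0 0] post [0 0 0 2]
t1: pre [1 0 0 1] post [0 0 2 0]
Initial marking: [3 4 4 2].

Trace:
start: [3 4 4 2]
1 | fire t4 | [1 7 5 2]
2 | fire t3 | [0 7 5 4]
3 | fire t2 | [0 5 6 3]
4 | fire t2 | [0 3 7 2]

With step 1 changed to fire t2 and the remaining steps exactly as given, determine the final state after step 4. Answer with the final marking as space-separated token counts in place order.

(re-executing from step 1 with the substitution; state before step 1: [3 4 4 2])
1 | fire t2 | [3 2 5 1]
2 | fire t3 | [2 2 5 3]
3 | fire t2 | [2 0 6 2]
4 | fire t2 | [2 0 6 2]

2 0 6 2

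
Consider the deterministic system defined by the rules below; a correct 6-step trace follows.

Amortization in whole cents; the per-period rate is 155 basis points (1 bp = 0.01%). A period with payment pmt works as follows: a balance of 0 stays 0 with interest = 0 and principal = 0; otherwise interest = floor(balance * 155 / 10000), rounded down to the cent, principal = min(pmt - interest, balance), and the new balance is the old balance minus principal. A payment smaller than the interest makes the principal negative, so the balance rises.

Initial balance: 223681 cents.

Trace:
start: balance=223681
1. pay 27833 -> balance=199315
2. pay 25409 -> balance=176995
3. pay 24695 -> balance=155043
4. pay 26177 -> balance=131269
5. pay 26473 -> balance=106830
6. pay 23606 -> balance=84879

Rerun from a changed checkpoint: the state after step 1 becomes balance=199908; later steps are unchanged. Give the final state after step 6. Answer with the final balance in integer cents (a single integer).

state after step 1 := balance=199908
2. pay 25409 -> balance=177597
3. pay 24695 -> balance=155654
4. pay 26177 -> balance=131889
5. pay 26473 -> balance=107460
6. pay 23606 -> balance=85519

85519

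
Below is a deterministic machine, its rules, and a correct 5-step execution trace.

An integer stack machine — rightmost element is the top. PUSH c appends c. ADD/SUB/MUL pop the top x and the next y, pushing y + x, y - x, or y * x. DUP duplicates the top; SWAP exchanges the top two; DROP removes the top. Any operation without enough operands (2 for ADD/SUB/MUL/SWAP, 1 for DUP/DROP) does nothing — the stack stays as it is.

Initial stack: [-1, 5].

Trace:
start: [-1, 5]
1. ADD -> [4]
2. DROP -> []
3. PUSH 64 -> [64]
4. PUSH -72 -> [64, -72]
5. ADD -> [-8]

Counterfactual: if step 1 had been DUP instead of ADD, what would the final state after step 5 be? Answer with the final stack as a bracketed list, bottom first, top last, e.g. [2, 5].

[-1, 5, -8]

(re-executing from step 1 with the substitution; state before step 1: [-1, 5])
1. DUP -> [-1, 5, 5]
2. DROP -> [-1, 5]
3. PUSH 64 -> [-1, 5, 64]
4. PUSH -72 -> [-1, 5, 64, -72]
5. ADD -> [-1, 5, -8]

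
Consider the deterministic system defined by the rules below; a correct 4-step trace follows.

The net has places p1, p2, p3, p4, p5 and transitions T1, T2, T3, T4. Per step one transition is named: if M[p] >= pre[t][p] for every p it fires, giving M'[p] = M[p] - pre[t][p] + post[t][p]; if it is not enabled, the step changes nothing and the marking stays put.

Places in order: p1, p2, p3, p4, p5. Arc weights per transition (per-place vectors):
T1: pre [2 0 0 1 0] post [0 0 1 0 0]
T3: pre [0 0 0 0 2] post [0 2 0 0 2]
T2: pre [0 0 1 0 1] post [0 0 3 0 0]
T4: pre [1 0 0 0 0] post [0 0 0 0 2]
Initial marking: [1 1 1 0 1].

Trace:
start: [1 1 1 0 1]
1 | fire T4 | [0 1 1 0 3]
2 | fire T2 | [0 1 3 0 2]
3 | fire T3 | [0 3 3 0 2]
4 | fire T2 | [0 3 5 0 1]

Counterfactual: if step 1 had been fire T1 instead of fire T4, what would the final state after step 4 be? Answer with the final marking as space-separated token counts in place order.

(re-executing from step 1 with the substitution; state before step 1: [1 1 1 0 1])
1 | fire T1 | [1 1 1 0 1]
2 | fire T2 | [1 1 3 0 0]
3 | fire T3 | [1 1 3 0 0]
4 | fire T2 | [1 1 3 0 0]

1 1 3 0 0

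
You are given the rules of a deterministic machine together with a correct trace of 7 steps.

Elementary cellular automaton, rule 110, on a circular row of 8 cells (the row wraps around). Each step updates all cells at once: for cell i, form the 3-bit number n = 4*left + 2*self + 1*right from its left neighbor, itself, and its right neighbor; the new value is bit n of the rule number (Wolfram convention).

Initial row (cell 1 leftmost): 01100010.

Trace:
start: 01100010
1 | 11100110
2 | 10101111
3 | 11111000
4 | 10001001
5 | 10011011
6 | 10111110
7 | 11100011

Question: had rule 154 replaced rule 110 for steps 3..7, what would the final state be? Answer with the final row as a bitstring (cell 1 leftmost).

11110000

(re-executing steps 3..7 under rule 154; state before step 3: 10101111)
3 | 00001111
4 | 10011110
5 | 01111100
6 | 11111010
7 | 11110000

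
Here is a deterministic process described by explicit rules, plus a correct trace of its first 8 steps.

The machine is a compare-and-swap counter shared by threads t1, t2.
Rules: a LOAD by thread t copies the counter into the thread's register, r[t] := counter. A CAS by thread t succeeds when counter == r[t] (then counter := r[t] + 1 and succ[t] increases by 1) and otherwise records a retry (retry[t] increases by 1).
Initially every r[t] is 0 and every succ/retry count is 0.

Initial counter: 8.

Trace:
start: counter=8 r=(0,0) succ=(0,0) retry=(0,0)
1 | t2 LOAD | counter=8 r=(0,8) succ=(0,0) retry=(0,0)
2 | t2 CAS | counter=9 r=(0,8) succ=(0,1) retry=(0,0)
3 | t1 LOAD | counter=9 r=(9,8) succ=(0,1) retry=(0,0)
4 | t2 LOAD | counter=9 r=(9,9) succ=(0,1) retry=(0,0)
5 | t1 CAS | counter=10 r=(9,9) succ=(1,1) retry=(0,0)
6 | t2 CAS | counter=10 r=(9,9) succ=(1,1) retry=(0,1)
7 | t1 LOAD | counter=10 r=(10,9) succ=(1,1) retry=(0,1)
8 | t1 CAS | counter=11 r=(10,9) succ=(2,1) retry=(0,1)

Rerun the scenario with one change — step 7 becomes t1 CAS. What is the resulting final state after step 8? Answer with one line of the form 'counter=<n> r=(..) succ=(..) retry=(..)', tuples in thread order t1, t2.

counter=10 r=(9,9) succ=(1,1) retry=(2,1)

(re-executing from step 7 with the substitution; state before step 7: counter=10 r=(9,9) succ=(1,1) retry=(0,1))
7 | t1 CAS | counter=10 r=(9,9) succ=(1,1) retry=(1,1)
8 | t1 CAS | counter=10 r=(9,9) succ=(1,1) retry=(2,1)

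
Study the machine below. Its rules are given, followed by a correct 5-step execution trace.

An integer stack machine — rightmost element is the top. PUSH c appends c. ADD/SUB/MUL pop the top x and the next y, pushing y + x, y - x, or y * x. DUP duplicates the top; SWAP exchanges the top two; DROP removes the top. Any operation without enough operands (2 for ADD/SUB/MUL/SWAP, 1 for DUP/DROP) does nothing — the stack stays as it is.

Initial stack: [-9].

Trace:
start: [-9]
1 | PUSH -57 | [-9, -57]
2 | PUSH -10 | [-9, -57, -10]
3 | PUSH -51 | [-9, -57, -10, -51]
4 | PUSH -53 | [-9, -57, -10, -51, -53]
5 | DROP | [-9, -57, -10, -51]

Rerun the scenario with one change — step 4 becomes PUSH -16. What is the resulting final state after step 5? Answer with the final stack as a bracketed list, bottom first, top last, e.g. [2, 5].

[-9, -57, -10, -51]

(re-executing from step 4 with the substitution; state before step 4: [-9, -57, -10, -51])
4 | PUSH -16 | [-9, -57, -10, -51, -16]
5 | DROP | [-9, -57, -10, -51]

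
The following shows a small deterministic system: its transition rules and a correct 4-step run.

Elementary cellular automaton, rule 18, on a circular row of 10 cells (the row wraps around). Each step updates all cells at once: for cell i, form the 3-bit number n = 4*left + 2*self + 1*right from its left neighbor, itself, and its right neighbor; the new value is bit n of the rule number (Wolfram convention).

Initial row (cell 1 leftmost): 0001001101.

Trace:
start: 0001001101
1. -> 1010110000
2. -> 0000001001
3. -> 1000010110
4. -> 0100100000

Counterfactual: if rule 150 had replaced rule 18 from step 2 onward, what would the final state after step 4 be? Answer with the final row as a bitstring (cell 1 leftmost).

0100001101

(re-executing steps 2..4 under rule 150; state before step 2: 1010110000)
2. -> 1010001001
3. -> 0011011110
4. -> 0100001101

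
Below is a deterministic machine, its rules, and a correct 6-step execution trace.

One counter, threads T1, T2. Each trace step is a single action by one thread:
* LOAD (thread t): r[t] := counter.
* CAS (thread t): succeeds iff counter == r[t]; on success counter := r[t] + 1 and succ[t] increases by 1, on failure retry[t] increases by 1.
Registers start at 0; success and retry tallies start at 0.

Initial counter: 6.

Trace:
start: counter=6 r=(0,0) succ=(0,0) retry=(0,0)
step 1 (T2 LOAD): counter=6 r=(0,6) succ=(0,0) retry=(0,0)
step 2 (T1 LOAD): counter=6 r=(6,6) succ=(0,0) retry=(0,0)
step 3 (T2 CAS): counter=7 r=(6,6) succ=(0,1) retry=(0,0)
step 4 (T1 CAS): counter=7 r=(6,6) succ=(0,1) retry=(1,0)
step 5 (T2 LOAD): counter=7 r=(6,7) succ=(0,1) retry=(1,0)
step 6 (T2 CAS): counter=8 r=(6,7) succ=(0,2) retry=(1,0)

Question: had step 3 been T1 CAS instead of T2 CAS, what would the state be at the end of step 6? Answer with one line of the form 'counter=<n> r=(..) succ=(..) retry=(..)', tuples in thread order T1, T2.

counter=8 r=(6,7) succ=(1,1) retry=(1,0)

(re-executing from step 3 with the substitution; state before step 3: counter=6 r=(6,6) succ=(0,0) retry=(0,0))
step 3 (T1 CAS): counter=7 r=(6,6) succ=(1,0) retry=(0,0)
step 4 (T1 CAS): counter=7 r=(6,6) succ=(1,0) retry=(1,0)
step 5 (T2 LOAD): counter=7 r=(6,7) succ=(1,0) retry=(1,0)
step 6 (T2 CAS): counter=8 r=(6,7) succ=(1,1) retry=(1,0)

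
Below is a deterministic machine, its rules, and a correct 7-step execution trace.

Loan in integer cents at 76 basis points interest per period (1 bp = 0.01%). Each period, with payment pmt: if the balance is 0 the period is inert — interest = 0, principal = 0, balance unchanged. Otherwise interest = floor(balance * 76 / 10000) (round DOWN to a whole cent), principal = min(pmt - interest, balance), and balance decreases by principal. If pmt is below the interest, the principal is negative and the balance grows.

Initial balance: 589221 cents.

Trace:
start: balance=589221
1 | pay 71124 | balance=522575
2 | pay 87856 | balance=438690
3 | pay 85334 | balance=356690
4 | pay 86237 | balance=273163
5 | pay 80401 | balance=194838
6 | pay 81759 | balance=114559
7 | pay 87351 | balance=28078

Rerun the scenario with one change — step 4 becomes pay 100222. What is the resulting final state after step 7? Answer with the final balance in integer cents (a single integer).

13771

(re-executing from step 4 with the substitution; state before step 4: balance=356690)
4 | pay 100222 | balance=259178
5 | pay 80401 | balance=180746
6 | pay 81759 | balance=100360
7 | pay 87351 | balance=13771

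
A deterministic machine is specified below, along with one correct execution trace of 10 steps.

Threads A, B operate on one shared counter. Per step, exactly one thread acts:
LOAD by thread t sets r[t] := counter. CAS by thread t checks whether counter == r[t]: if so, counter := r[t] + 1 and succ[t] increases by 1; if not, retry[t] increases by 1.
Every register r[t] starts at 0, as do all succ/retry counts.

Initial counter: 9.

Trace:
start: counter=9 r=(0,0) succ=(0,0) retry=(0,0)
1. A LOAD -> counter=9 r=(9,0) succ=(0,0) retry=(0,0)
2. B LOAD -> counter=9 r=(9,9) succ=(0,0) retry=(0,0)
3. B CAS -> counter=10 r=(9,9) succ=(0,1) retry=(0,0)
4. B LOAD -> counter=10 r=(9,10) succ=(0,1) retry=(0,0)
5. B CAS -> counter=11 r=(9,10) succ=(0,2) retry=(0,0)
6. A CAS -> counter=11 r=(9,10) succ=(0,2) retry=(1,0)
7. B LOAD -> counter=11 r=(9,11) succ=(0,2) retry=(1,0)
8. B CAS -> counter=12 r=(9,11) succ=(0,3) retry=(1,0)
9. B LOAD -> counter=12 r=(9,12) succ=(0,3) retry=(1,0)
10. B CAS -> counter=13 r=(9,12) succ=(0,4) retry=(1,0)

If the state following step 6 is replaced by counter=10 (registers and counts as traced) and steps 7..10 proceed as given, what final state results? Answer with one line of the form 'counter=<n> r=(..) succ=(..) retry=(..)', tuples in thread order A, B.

counter=12 r=(9,11) succ=(0,4) retry=(1,0)

state after step 6 := counter=10 r=(9,10) succ=(0,2) retry=(1,0)
7. B LOAD -> counter=10 r=(9,10) succ=(0,2) retry=(1,0)
8. B CAS -> counter=11 r=(9,10) succ=(0,3) retry=(1,0)
9. B LOAD -> counter=11 r=(9,11) succ=(0,3) retry=(1,0)
10. B CAS -> counter=12 r=(9,11) succ=(0,4) retry=(1,0)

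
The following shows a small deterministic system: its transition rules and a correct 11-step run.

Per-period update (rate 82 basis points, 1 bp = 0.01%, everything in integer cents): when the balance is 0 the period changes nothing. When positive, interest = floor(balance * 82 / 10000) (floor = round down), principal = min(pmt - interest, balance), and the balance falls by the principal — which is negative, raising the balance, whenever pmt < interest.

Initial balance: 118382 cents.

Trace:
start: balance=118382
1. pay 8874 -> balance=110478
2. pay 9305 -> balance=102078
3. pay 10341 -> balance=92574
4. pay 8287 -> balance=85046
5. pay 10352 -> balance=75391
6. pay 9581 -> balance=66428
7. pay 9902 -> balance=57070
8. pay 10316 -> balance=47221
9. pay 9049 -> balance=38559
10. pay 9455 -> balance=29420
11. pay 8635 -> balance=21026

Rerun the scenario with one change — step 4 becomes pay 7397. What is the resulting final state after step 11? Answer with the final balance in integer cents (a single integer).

(re-executing from step 4 with the substitution; state before step 4: balance=92574)
4. pay 7397 -> balance=85936
5. pay 10352 -> balance=76288
6. pay 9581 -> balance=67332
7. pay 9902 -> balance=57982
8. pay 10316 -> balance=48141
9. pay 9049 -> balance=39486
10. pay 9455 -> balance=30354
11. pay 8635 -> balance=21967

21967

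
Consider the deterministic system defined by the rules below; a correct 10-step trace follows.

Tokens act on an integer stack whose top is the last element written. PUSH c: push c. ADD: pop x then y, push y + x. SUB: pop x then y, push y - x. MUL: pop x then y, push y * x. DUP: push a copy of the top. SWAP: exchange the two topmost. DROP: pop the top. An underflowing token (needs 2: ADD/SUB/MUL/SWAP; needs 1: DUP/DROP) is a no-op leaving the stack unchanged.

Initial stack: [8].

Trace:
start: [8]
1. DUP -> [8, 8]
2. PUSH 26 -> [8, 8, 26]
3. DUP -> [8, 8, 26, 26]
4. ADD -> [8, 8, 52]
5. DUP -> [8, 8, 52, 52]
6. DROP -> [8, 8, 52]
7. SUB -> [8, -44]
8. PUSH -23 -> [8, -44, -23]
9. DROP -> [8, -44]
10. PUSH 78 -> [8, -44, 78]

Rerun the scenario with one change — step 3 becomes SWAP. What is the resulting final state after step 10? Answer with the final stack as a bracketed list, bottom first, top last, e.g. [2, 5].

(re-executing from step 3 with the substitution; state before step 3: [8, 8, 26])
3. SWAP -> [8, 26, 8]
4. ADD -> [8, 34]
5. DUP -> [8, 34, 34]
6. DROP -> [8, 34]
7. SUB -> [-26]
8. PUSH -23 -> [-26, -23]
9. DROP -> [-26]
10. PUSH 78 -> [-26, 78]

[-26, 78]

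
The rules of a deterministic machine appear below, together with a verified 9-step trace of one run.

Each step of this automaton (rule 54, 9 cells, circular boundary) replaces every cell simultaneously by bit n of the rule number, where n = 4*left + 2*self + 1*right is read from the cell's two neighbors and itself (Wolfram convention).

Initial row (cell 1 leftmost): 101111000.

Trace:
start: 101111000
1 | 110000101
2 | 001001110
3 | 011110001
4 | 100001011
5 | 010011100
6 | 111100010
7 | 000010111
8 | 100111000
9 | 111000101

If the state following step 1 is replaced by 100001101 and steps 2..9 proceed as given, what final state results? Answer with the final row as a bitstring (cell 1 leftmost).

state after step 1 := 100001101
2 | 010010010
3 | 111111111
4 | 000000000
5 | 000000000
6 | 000000000
7 | 000000000
8 | 000000000
9 | 000000000

000000000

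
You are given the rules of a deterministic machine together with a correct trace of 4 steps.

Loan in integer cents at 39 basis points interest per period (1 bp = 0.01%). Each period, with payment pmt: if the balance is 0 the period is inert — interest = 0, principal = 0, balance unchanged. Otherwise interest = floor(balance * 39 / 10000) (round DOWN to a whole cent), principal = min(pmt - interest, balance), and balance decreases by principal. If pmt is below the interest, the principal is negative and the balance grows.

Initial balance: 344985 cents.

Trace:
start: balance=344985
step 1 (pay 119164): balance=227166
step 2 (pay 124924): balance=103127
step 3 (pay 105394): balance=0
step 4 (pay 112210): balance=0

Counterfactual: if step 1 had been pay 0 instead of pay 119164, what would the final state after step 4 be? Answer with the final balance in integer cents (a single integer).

(re-executing from step 1 with the substitution; state before step 1: balance=344985)
step 1 (pay 0): balance=346330
step 2 (pay 124924): balance=222756
step 3 (pay 105394): balance=118230
step 4 (pay 112210): balance=6481

6481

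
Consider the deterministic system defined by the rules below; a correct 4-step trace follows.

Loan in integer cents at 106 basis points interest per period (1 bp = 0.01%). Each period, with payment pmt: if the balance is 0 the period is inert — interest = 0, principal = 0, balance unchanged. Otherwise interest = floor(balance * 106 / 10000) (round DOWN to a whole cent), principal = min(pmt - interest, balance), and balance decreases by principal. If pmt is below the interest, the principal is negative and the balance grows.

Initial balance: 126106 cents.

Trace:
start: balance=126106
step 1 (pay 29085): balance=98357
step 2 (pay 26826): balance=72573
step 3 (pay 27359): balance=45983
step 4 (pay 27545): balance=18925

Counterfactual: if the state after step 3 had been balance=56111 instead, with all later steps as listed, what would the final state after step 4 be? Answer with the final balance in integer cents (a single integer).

29160

state after step 3 := balance=56111
step 4 (pay 27545): balance=29160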